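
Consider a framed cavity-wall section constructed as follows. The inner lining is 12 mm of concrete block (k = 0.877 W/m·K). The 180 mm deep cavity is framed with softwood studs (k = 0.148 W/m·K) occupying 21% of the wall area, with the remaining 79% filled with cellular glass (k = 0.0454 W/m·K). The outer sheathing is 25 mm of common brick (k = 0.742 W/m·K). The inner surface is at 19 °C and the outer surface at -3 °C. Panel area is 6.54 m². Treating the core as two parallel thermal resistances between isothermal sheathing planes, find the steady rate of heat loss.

Q ≈ 52.6 W

Sheathing layers in series; stud and cavity paths in parallel between them.
R_inner = 0.012/(0.877×6.54) = 0.002092 K/W
R_stud  = 0.18/(0.148×0.21×6.54) = 0.8856 K/W
R_cav   = 0.18/(0.0454×0.79×6.54) = 0.7674 K/W
1/R_core = 1/R_stud + 1/R_cav → R_core = 0.4111 K/W
R_outer = 0.025/(0.742×6.54) = 0.005152 K/W
R_total = 0.4184 K/W
Q = ΔT/R_total = 22/0.4184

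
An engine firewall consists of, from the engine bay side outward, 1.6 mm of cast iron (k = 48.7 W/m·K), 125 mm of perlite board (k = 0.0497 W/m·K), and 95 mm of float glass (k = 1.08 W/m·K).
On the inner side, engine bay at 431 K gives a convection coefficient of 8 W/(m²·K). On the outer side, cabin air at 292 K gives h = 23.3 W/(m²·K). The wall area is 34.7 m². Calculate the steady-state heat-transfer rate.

Q ≈ 1740 W

Using the resistance-network approach (series):
R_inner film = 1/(h_i·A) = 1/(8×34.7) = 0.003602 K/W
R_cast iron = L/(kA) = 0.0016/(48.7×34.7) = 9.468×10^-7 K/W
R_perlite board = L/(kA) = 0.125/(0.0497×34.7) = 0.07248 K/W
R_float glass = L/(kA) = 0.095/(1.08×34.7) = 0.002535 K/W
R_outer film = 1/(h_o·A) = 1/(23.3×34.7) = 0.001237 K/W
R_total = 0.07986 K/W
Q = ΔT / R_total = 139 / 0.07986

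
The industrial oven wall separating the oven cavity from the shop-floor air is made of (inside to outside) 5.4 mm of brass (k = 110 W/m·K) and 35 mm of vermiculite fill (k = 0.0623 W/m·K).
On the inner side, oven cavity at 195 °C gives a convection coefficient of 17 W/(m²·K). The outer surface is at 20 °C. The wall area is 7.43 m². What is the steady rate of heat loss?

Model the wall as resistances in series:
R_inner film = 1/(h_i·A) = 1/(17×7.43) = 0.007917 K/W
R_brass = L/(kA) = 0.0054/(110×7.43) = 6.607×10^-6 K/W
R_vermiculite fill = L/(kA) = 0.035/(0.0623×7.43) = 0.07561 K/W
R_total = 0.08354 K/W
Q = ΔT / R_total = 175 / 0.08354

Q ≈ 2090 W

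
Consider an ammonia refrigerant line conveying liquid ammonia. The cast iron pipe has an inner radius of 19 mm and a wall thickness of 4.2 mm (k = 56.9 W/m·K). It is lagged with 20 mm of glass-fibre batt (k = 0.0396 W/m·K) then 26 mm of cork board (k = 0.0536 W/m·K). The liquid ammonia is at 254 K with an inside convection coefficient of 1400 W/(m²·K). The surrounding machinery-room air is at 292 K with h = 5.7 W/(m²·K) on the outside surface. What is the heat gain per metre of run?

Cylindrical conduction, so R = ln(r₂/r₁)/(2πkL) per layer, in series:
R_inner film = 1/(h_i·2πr₁L) = 1/(1400×2π×0.019×1) = 0.005983 K/W
R_cast iron pipe wall = ln(23.2/19)/(2π×56.9×1) = 5.586×10^-4 K/W
R_glass-fibre batt = ln(43.2/23.2)/(2π×0.0396×1) = 2.499 K/W
R_cork board = ln(69.2/43.2)/(2π×0.0536×1) = 1.399 K/W
R_outer film = 1/(h_o·2πr_oL) = 1/(5.7×2π×0.0692×1) = 0.4035 K/W
R_total = 4.308 K/W
Q = ΔT/R_total = 38/4.308

q′ ≈ 8.82 W/m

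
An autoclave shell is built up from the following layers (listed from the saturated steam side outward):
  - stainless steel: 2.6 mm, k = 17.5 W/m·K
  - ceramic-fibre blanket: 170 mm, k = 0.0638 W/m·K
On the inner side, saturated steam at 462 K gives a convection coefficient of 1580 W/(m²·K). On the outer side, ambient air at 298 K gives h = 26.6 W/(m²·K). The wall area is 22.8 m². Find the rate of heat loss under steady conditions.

Q ≈ 1380 W

Model the wall as resistances in series:
R_inner film = 1/(h_i·A) = 1/(1580×22.8) = 2.776×10^-5 K/W
R_stainless steel = L/(kA) = 0.0026/(17.5×22.8) = 6.516×10^-6 K/W
R_ceramic-fibre blanket = L/(kA) = 0.17/(0.0638×22.8) = 0.1169 K/W
R_outer film = 1/(h_o·A) = 1/(26.6×22.8) = 0.001649 K/W
R_total = 0.1186 K/W
Q = ΔT / R_total = 164 / 0.1186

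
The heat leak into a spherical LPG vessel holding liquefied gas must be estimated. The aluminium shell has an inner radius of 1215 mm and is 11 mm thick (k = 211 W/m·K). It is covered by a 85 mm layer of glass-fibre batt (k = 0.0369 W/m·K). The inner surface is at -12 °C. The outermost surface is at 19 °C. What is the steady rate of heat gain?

For a spherical shell R = (1/r₁ − 1/r₂)/(4πk); film R = 1/(h·4πr²). In series:
R_aluminium shell = (1/1.215 − 1/1.226)/(4π×211) = 2.785×10^-6 K/W
R_glass-fibre batt = (1/1.226 − 1/1.311)/(4π×0.0369) = 0.114 K/W
R_total = 0.1141 K/W
Q = ΔT/R_total = 31/0.1141

Q ≈ 272 W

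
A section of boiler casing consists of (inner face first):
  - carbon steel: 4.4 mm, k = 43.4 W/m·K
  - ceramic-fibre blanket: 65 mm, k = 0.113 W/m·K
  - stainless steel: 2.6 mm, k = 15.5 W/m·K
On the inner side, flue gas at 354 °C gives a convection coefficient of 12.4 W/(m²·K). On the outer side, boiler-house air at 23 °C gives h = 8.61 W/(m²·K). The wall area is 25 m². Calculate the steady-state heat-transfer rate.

Series thermal resistances:
R_inner film = 1/(h_i·A) = 1/(12.4×25) = 0.003226 K/W
R_carbon steel = L/(kA) = 0.0044/(43.4×25) = 4.055×10^-6 K/W
R_ceramic-fibre blanket = L/(kA) = 0.065/(0.113×25) = 0.02301 K/W
R_stainless steel = L/(kA) = 0.0026/(15.5×25) = 6.71×10^-6 K/W
R_outer film = 1/(h_o·A) = 1/(8.61×25) = 0.004646 K/W
R_total = 0.03089 K/W
Q = ΔT / R_total = 331 / 0.03089

Q ≈ 10700 W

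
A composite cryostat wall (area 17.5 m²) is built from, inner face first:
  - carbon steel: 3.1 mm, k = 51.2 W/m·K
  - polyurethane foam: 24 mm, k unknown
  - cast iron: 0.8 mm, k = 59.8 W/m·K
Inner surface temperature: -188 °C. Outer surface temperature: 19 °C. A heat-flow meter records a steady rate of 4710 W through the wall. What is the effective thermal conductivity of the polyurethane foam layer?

Thermal resistances in series:
R_carbon steel = L/(kA) = 0.0031/(51.2×17.5) = 3.46×10^-6 K/W
R_cast iron = L/(kA) = 0.0008/(59.8×17.5) = 7.645×10^-7 K/W
Sum of known resistances R_other = 4.224×10^-6 K/W
Total R = ΔT/Q = 207/4710 = 0.04395 K/W
R_polyurethane foam = R_total − R_other = 0.04394 K/W
k = L/(R·A) = 0.024/(0.04394×17.5)

k ≈ 0.0312 W/(m·K)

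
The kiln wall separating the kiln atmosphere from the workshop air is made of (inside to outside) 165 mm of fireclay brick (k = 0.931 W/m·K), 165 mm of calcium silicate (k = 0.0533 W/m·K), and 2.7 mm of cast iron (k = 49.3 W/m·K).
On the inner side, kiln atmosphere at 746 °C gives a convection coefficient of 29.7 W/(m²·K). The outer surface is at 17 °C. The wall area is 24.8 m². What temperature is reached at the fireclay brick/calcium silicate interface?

Series thermal resistances:
R_inner film = 1/(h_i·A) = 1/(29.7×24.8) = 0.001358 K/W
R_fireclay brick = L/(kA) = 0.165/(0.931×24.8) = 0.007146 K/W
R_calcium silicate = L/(kA) = 0.165/(0.0533×24.8) = 0.1248 K/W
R_cast iron = L/(kA) = 0.0027/(49.3×24.8) = 2.208×10^-6 K/W
R_total = 0.1333 K/W;  Q = ΔT/R_total = 729/0.1333 = 5468 W
T_interface = T_inner − Q·ΣR(inner→interface) = 746 − 5470×0.008504

T ≈ 700 °C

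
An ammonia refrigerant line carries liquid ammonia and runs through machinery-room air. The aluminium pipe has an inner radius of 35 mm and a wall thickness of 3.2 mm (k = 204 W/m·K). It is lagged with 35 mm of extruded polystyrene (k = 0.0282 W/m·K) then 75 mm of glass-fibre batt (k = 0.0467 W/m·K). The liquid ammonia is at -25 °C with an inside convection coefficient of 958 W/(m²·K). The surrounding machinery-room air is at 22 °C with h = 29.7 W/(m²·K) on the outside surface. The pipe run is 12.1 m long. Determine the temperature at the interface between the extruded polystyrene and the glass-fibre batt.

T ≈ 3.25 °C

Cylindrical conduction, so R = ln(r₂/r₁)/(2πkL) per layer, in series:
R_inner film = 1/(h_i·2πr₁L) = 1/(958×2π×0.035×12.1) = 3.923×10^-4 K/W
R_aluminium pipe wall = ln(38.2/35)/(2π×204×12.1) = 5.641×10^-6 K/W
R_extruded polystyrene = ln(73.2/38.2)/(2π×0.0282×12.1) = 0.3033 K/W
R_glass-fibre batt = ln(148.2/73.2)/(2π×0.0467×12.1) = 0.1987 K/W
R_outer film = 1/(h_o·2πr_oL) = 1/(29.7×2π×0.1482×12.1) = 0.002988 K/W
R_total = 0.5054 K/W
Q = ΔT/R_total = 47/0.5054
Q = 93 W
T_interface = T_inner + Q·ΣR(inner→interface) = -25 + 93×0.3037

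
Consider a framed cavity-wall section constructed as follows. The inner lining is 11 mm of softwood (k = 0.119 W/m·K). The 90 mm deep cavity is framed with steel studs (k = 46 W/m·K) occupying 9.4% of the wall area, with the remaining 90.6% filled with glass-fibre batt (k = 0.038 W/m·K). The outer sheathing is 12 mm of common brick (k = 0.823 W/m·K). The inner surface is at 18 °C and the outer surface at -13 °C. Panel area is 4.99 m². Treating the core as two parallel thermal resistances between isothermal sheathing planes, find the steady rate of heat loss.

Q ≈ 1210 W

Sheathing layers in series; stud and cavity paths in parallel between them.
R_inner = 0.011/(0.119×4.99) = 0.01852 K/W
R_stud  = 0.09/(46×0.094×4.99) = 0.004171 K/W
R_cav   = 0.09/(0.038×0.906×4.99) = 0.5239 K/W
1/R_core = 1/R_stud + 1/R_cav → R_core = 0.004138 K/W
R_outer = 0.012/(0.823×4.99) = 0.002922 K/W
R_total = 0.02558 K/W
Q = ΔT/R_total = 31/0.02558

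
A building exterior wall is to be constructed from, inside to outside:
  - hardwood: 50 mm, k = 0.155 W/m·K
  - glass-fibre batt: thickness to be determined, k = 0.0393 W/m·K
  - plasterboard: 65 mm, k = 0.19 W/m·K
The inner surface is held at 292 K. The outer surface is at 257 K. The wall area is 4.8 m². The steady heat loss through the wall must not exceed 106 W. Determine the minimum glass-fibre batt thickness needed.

L ≈ 36.2 mm

Series thermal resistances:
R_hardwood = L/(kA) = 0.05/(0.155×4.8) = 0.0672 K/W
R_plasterboard = L/(kA) = 0.065/(0.19×4.8) = 0.07127 K/W
Sum of the known resistances R_other = 0.1385 K/W
Required total resistance R_tot = ΔT/Q_allow = 35/106 = 0.3302 K/W
R_glass-fibre batt = R_tot − R_other = 0.1917 K/W
L = R·k·A = 0.1917×0.0393×4.8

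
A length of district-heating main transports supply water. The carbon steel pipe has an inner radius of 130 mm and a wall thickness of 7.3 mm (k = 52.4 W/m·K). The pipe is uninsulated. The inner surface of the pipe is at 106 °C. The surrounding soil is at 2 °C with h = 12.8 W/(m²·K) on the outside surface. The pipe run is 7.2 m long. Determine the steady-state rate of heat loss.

Q ≈ 8250 W

Radial resistances (cylindrical: R_cond = ln(r_o/r_i)/(2πkL), R_conv = 1/(h·2πrL)):
R_carbon steel pipe wall = ln(137.3/130)/(2π×52.4×7.2) = 2.305×10^-5 K/W
R_outer film = 1/(h_o·2πr_oL) = 1/(12.8×2π×0.1373×7.2) = 0.01258 K/W
R_total = 0.0126 K/W
Q = ΔT/R_total = 104/0.0126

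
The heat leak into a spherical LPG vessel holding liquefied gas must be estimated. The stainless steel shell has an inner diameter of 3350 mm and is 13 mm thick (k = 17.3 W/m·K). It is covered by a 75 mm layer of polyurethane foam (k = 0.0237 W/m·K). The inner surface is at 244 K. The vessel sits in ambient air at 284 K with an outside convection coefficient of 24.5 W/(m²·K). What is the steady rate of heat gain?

Q ≈ 467 W

Each spherical layer contributes R = (1/r_i − 1/r_o)/(4πk):
R_stainless steel shell = (1/1.675 − 1/1.688)/(4π×17.3) = 2.115×10^-5 K/W
R_polyurethane foam = (1/1.688 − 1/1.763)/(4π×0.0237) = 0.08462 K/W
R_outer film = 1/(h·4πr_o²) = 1/(24.5×4π×1.763²) = 0.001045 K/W
R_total = 0.08569 K/W
Q = ΔT/R_total = 40/0.08569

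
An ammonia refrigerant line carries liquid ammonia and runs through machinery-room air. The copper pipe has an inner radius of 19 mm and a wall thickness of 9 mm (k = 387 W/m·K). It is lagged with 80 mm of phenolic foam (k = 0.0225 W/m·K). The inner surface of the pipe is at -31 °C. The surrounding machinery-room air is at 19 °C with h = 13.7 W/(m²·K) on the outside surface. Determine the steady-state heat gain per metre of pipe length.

q′ ≈ 5.18 W/m

Per-layer cylindrical resistances, series-summed:
R_copper pipe wall = ln(28/19)/(2π×387×1) = 1.595×10^-4 K/W
R_phenolic foam = ln(108/28)/(2π×0.0225×1) = 9.549 K/W
R_outer film = 1/(h_o·2πr_oL) = 1/(13.7×2π×0.108×1) = 0.1076 K/W
R_total = 9.657 K/W
Q = ΔT/R_total = 50/9.657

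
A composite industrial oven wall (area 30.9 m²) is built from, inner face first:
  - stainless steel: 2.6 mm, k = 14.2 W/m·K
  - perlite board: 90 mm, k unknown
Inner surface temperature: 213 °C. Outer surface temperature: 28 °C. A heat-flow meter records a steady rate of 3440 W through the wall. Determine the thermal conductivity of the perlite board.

k ≈ 0.0542 W/(m·K)

Thermal resistances in series:
R_stainless steel = L/(kA) = 0.0026/(14.2×30.9) = 5.926×10^-6 K/W
Sum of known resistances R_other = 5.926×10^-6 K/W
Total R = ΔT/Q = 185/3440 = 0.05378 K/W
R_perlite board = R_total − R_other = 0.05377 K/W
k = L/(R·A) = 0.09/(0.05377×30.9)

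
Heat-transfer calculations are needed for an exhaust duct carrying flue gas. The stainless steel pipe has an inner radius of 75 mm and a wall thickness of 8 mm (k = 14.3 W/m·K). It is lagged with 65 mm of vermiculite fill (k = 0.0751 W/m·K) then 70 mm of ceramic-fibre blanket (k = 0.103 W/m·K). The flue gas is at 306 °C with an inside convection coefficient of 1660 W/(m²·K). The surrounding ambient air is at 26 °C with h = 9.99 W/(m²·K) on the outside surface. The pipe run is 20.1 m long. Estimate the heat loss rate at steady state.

Q ≈ 2960 W

Treating each annulus and film as a series resistance:
R_inner film = 1/(h_i·2πr₁L) = 1/(1660×2π×0.075×20.1) = 6.36×10^-5 K/W
R_stainless steel pipe wall = ln(83/75)/(2π×14.3×20.1) = 5.612×10^-5 K/W
R_vermiculite fill = ln(148/83)/(2π×0.0751×20.1) = 0.06098 K/W
R_ceramic-fibre blanket = ln(218/148)/(2π×0.103×20.1) = 0.02977 K/W
R_outer film = 1/(h_o·2πr_oL) = 1/(9.99×2π×0.218×20.1) = 0.003636 K/W
R_total = 0.09451 K/W
Q = ΔT/R_total = 280/0.09451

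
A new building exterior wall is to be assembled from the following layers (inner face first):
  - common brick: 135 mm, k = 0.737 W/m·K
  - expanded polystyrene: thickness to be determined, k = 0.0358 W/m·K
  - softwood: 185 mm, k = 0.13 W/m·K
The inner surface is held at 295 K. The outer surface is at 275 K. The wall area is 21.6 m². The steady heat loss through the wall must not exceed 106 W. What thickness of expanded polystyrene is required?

L ≈ 88.4 mm

Treating each layer as a thermal resistance in series:
R_common brick = L/(kA) = 0.135/(0.737×21.6) = 0.00848 K/W
R_softwood = L/(kA) = 0.185/(0.13×21.6) = 0.06588 K/W
Sum of the known resistances R_other = 0.07436 K/W
Required total resistance R_tot = ΔT/Q_allow = 20/106 = 0.1887 K/W
R_expanded polystyrene = R_tot − R_other = 0.1143 K/W
L = R·k·A = 0.1143×0.0358×21.6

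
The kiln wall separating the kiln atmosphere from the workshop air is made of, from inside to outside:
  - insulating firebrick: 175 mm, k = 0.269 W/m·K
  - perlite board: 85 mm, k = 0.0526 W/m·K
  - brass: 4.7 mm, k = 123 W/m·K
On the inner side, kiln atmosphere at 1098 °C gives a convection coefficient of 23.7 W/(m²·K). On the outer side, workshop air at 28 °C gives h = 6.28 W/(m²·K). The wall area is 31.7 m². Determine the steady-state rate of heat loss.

Treating each layer as a thermal resistance in series:
R_inner film = 1/(h_i·A) = 1/(23.7×31.7) = 0.001331 K/W
R_insulating firebrick = L/(kA) = 0.175/(0.269×31.7) = 0.02052 K/W
R_perlite board = L/(kA) = 0.085/(0.0526×31.7) = 0.05098 K/W
R_brass = L/(kA) = 0.0047/(123×31.7) = 1.205×10^-6 K/W
R_outer film = 1/(h_o·A) = 1/(6.28×31.7) = 0.005023 K/W
R_total = 0.07785 K/W
Q = ΔT / R_total = 1070 / 0.07785

Q ≈ 13700 W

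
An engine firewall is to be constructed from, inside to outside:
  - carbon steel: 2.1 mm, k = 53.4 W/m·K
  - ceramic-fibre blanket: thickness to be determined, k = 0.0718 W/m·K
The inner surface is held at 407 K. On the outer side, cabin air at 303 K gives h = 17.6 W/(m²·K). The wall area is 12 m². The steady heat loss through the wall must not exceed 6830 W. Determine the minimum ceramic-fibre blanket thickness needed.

L ≈ 9.04 mm

Treating each layer as a thermal resistance in series:
R_carbon steel = L/(kA) = 0.0021/(53.4×12) = 3.277×10^-6 K/W
R_outer film = 1/(h_o·A) = 1/(17.6×12) = 0.004735 K/W
Sum of the known resistances R_other = 0.004738 K/W
Required total resistance R_tot = ΔT/Q_allow = 104/6830 = 0.01523 K/W
R_ceramic-fibre blanket = R_tot − R_other = 0.01049 K/W
L = R·k·A = 0.01049×0.0718×12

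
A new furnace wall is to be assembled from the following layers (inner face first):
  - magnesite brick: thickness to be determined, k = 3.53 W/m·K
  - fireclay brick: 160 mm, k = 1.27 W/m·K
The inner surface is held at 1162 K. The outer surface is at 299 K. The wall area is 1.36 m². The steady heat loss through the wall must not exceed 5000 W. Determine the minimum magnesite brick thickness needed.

Thermal resistances in series:
R_fireclay brick = L/(kA) = 0.16/(1.27×1.36) = 0.09264 K/W
Sum of the known resistances R_other = 0.09264 K/W
Required total resistance R_tot = ΔT/Q_allow = 863/5000 = 0.1726 K/W
R_magnesite brick = R_tot − R_other = 0.07996 K/W
L = R·k·A = 0.07996×3.53×1.36

L ≈ 384 mm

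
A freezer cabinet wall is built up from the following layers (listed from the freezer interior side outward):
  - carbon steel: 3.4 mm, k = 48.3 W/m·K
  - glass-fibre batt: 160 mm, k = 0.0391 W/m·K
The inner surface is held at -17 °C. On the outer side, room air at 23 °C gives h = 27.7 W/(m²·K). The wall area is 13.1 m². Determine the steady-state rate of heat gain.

Using the resistance-network approach (series):
R_carbon steel = L/(kA) = 0.0034/(48.3×13.1) = 5.374×10^-6 K/W
R_glass-fibre batt = L/(kA) = 0.16/(0.0391×13.1) = 0.3124 K/W
R_outer film = 1/(h_o·A) = 1/(27.7×13.1) = 0.002756 K/W
R_total = 0.3151 K/W
Q = ΔT / R_total = 40 / 0.3151

Q ≈ 127 W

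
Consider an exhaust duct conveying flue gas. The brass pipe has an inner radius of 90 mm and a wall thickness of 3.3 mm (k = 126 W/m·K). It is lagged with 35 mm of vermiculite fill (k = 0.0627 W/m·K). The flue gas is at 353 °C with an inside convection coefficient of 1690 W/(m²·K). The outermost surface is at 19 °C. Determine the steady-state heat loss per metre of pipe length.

q′ ≈ 413 W/m

Cylindrical conduction, so R = ln(r₂/r₁)/(2πkL) per layer, in series:
R_inner film = 1/(h_i·2πr₁L) = 1/(1690×2π×0.09×1) = 0.001046 K/W
R_brass pipe wall = ln(93.3/90)/(2π×126×1) = 4.549×10^-5 K/W
R_vermiculite fill = ln(128.3/93.3)/(2π×0.0627×1) = 0.8086 K/W
R_total = 0.8097 K/W
Q = ΔT/R_total = 334/0.8097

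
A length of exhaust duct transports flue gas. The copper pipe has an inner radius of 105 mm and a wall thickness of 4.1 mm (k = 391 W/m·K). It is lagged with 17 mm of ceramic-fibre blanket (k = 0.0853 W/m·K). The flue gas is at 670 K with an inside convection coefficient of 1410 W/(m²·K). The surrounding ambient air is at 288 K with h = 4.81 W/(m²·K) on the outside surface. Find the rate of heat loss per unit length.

q′ ≈ 716 W/m

For a radial system each layer contributes R = ln(r_out/r_in)/(2πkL); films add R = 1/(hA).
R_inner film = 1/(h_i·2πr₁L) = 1/(1410×2π×0.105×1) = 0.001075 K/W
R_copper pipe wall = ln(109.1/105)/(2π×391×1) = 1.559×10^-5 K/W
R_ceramic-fibre blanket = ln(126.1/109.1)/(2π×0.0853×1) = 0.2702 K/W
R_outer film = 1/(h_o·2πr_oL) = 1/(4.81×2π×0.1261×1) = 0.2624 K/W
R_total = 0.5337 K/W
Q = ΔT/R_total = 382/0.5337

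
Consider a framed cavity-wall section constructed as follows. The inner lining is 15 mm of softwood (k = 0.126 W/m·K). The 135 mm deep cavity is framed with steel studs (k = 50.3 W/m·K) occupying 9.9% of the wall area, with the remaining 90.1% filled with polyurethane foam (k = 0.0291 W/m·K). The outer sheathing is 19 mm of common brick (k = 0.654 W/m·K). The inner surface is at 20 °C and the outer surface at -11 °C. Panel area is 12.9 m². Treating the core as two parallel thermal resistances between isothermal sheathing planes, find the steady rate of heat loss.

Q ≈ 2280 W

Sheathing layers in series; stud and cavity paths in parallel between them.
R_inner = 0.015/(0.126×12.9) = 0.009228 K/W
R_stud  = 0.135/(50.3×0.099×12.9) = 0.002102 K/W
R_cav   = 0.135/(0.0291×0.901×12.9) = 0.3991 K/W
1/R_core = 1/R_stud + 1/R_cav → R_core = 0.002091 K/W
R_outer = 0.019/(0.654×12.9) = 0.002252 K/W
R_total = 0.01357 K/W
Q = ΔT/R_total = 31/0.01357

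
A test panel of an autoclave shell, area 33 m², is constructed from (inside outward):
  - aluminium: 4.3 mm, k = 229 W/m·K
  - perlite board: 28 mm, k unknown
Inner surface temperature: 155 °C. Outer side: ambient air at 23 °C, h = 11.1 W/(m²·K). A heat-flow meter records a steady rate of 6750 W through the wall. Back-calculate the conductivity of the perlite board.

k ≈ 0.0504 W/(m·K)

Model the wall as resistances in series:
R_aluminium = L/(kA) = 0.0043/(229×33) = 5.69×10^-7 K/W
R_outer film = 1/(h_o·A) = 1/(11.1×33) = 0.00273 K/W
Sum of known resistances R_other = 0.002731 K/W
Total R = ΔT/Q = 132/6750 = 0.01956 K/W
R_perlite board = R_total − R_other = 0.01682 K/W
k = L/(R·A) = 0.028/(0.01682×33)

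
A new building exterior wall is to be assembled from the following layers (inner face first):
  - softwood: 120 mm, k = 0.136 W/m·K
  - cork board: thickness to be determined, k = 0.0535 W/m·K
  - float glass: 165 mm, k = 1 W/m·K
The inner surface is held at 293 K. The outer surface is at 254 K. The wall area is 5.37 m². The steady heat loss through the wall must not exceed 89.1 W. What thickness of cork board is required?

Treating each layer as a thermal resistance in series:
R_softwood = L/(kA) = 0.12/(0.136×5.37) = 0.1643 K/W
R_float glass = L/(kA) = 0.165/(1×5.37) = 0.03073 K/W
Sum of the known resistances R_other = 0.195 K/W
Required total resistance R_tot = ΔT/Q_allow = 39/89.1 = 0.4377 K/W
R_cork board = R_tot − R_other = 0.2427 K/W
L = R·k·A = 0.2427×0.0535×5.37

L ≈ 69.7 mm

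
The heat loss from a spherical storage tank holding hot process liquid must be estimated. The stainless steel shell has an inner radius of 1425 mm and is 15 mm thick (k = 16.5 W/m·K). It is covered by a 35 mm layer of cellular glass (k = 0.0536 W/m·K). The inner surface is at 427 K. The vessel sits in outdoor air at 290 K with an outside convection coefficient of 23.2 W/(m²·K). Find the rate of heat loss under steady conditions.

Q ≈ 5250 W

Radial (spherical) resistances in series:
R_stainless steel shell = (1/1.425 − 1/1.44)/(4π×16.5) = 3.525×10^-5 K/W
R_cellular glass = (1/1.44 − 1/1.475)/(4π×0.0536) = 0.02446 K/W
R_outer film = 1/(h·4πr_o²) = 1/(23.2×4π×1.475²) = 0.001577 K/W
R_total = 0.02608 K/W
Q = ΔT/R_total = 137/0.02608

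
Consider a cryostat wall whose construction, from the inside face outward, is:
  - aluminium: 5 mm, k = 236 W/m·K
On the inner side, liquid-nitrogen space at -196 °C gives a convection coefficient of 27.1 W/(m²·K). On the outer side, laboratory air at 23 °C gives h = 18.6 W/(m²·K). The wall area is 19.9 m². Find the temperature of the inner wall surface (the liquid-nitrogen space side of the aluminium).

Series thermal resistances:
R_inner film = 1/(h_i·A) = 1/(27.1×19.9) = 0.001854 K/W
R_aluminium = L/(kA) = 0.005/(236×19.9) = 1.065×10^-6 K/W
R_outer film = 1/(h_o·A) = 1/(18.6×19.9) = 0.002702 K/W
R_total = 0.004557 K/W;  Q = ΔT/R_total = 219/0.004557 = 48060 W
T_interface = T_inner + Q·ΣR(inner→interface) = -196 + 48100×0.001854

T ≈ -107 °C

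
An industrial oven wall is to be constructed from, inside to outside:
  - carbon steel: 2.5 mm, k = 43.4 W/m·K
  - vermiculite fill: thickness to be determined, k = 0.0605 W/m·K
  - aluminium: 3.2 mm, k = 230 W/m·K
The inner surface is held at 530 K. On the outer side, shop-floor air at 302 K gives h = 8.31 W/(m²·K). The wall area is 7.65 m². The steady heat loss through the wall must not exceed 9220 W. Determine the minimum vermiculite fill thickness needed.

Model the wall as resistances in series:
R_carbon steel = L/(kA) = 0.0025/(43.4×7.65) = 7.53×10^-6 K/W
R_aluminium = L/(kA) = 0.0032/(230×7.65) = 1.819×10^-6 K/W
R_outer film = 1/(h_o·A) = 1/(8.31×7.65) = 0.01573 K/W
Sum of the known resistances R_other = 0.01574 K/W
Required total resistance R_tot = ΔT/Q_allow = 228/9220 = 0.02473 K/W
R_vermiculite fill = R_tot − R_other = 0.008989 K/W
L = R·k·A = 0.008989×0.0605×7.65

L ≈ 4.16 mm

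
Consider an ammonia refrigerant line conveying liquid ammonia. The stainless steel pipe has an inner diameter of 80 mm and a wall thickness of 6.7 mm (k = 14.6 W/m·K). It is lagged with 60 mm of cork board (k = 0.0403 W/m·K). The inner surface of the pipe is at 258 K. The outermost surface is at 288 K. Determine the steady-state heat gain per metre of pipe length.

q′ ≈ 9.19 W/m

Per-layer cylindrical resistances, series-summed:
R_stainless steel pipe wall = ln(46.7/40)/(2π×14.6×1) = 0.001688 K/W
R_cork board = ln(106.7/46.7)/(2π×0.0403×1) = 3.263 K/W
R_total = 3.265 K/W
Q = ΔT/R_total = 30/3.265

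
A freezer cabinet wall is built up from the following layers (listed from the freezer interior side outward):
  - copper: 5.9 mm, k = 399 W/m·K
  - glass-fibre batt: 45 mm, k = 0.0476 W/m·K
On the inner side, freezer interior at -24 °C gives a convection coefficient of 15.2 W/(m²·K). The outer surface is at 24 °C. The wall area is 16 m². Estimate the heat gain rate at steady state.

Q ≈ 760 W

Thermal resistances in series:
R_inner film = 1/(h_i·A) = 1/(15.2×16) = 0.004112 K/W
R_copper = L/(kA) = 0.0059/(399×16) = 9.242×10^-7 K/W
R_glass-fibre batt = L/(kA) = 0.045/(0.0476×16) = 0.05909 K/W
R_total = 0.0632 K/W
Q = ΔT / R_total = 48 / 0.0632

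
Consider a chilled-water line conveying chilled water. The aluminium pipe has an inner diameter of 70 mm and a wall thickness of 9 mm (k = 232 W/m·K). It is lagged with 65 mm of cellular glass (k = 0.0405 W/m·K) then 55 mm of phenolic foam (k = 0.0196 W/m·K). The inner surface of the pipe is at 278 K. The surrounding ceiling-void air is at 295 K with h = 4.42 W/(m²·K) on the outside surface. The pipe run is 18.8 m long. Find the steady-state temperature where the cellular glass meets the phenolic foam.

T ≈ 287 K

Radial resistances (cylindrical: R_cond = ln(r_o/r_i)/(2πkL), R_conv = 1/(h·2πrL)):
R_aluminium pipe wall = ln(44/35)/(2π×232×18.8) = 8.35×10^-6 K/W
R_cellular glass = ln(109/44)/(2π×0.0405×18.8) = 0.1896 K/W
R_phenolic foam = ln(164/109)/(2π×0.0196×18.8) = 0.1764 K/W
R_outer film = 1/(h_o·2πr_oL) = 1/(4.42×2π×0.164×18.8) = 0.01168 K/W
R_total = 0.3778 K/W
Q = ΔT/R_total = 17/0.3778
Q = 45 W
T_interface = T_inner + Q·ΣR(inner→interface) = 278 + 45×0.1896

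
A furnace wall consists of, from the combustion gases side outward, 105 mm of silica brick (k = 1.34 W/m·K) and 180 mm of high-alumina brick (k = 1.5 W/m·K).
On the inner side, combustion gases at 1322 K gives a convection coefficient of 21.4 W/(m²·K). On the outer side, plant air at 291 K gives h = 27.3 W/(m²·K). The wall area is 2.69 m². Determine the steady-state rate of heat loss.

Q ≈ 9840 W

Series thermal resistances:
R_inner film = 1/(h_i·A) = 1/(21.4×2.69) = 0.01737 K/W
R_silica brick = L/(kA) = 0.105/(1.34×2.69) = 0.02913 K/W
R_high-alumina brick = L/(kA) = 0.18/(1.5×2.69) = 0.04461 K/W
R_outer film = 1/(h_o·A) = 1/(27.3×2.69) = 0.01362 K/W
R_total = 0.1047 K/W
Q = ΔT / R_total = 1031 / 0.1047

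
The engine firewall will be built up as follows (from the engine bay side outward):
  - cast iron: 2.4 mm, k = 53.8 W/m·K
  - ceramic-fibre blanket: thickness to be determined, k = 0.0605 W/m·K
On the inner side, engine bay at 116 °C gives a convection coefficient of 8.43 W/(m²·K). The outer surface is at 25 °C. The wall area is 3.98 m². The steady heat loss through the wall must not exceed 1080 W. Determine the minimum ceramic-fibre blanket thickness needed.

L ≈ 13.1 mm

Using the resistance-network approach (series):
R_inner film = 1/(h_i·A) = 1/(8.43×3.98) = 0.02981 K/W
R_cast iron = L/(kA) = 0.0024/(53.8×3.98) = 1.121×10^-5 K/W
Sum of the known resistances R_other = 0.02982 K/W
Required total resistance R_tot = ΔT/Q_allow = 91/1080 = 0.08426 K/W
R_ceramic-fibre blanket = R_tot − R_other = 0.05444 K/W
L = R·k·A = 0.05444×0.0605×3.98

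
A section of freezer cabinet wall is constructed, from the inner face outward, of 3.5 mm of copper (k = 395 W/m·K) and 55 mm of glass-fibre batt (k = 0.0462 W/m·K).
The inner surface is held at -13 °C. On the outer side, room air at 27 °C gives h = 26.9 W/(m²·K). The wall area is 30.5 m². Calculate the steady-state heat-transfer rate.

Q ≈ 994 W

Treating each layer as a thermal resistance in series:
R_copper = L/(kA) = 0.0035/(395×30.5) = 2.905×10^-7 K/W
R_glass-fibre batt = L/(kA) = 0.055/(0.0462×30.5) = 0.03903 K/W
R_outer film = 1/(h_o·A) = 1/(26.9×30.5) = 0.001219 K/W
R_total = 0.04025 K/W
Q = ΔT / R_total = 40 / 0.04025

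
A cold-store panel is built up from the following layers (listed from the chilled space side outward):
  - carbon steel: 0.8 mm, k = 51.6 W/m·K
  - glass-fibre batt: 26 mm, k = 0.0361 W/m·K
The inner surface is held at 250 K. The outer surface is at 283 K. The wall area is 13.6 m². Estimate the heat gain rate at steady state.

Q ≈ 623 W

Treating each layer as a thermal resistance in series:
R_carbon steel = L/(kA) = 0.0008/(51.6×13.6) = 1.14×10^-6 K/W
R_glass-fibre batt = L/(kA) = 0.026/(0.0361×13.6) = 0.05296 K/W
R_total = 0.05296 K/W
Q = ΔT / R_total = 33 / 0.05296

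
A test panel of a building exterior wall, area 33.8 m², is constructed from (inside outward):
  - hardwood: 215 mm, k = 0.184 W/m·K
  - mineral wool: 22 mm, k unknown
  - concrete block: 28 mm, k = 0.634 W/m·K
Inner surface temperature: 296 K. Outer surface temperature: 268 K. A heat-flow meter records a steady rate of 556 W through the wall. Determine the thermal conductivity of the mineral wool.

k ≈ 0.0449 W/(m·K)

Series thermal resistances:
R_hardwood = L/(kA) = 0.215/(0.184×33.8) = 0.03457 K/W
R_concrete block = L/(kA) = 0.028/(0.634×33.8) = 0.001307 K/W
Sum of known resistances R_other = 0.03588 K/W
Total R = ΔT/Q = 28/556 = 0.05036 K/W
R_mineral wool = R_total − R_other = 0.01448 K/W
k = L/(R·A) = 0.022/(0.01448×33.8)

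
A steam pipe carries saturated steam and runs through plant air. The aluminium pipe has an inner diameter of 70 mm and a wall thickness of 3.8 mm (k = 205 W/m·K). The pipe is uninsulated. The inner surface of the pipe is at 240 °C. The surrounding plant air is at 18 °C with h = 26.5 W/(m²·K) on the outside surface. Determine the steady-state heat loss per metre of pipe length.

q′ ≈ 1430 W/m

For a radial system each layer contributes R = ln(r_out/r_in)/(2πkL); films add R = 1/(hA).
R_aluminium pipe wall = ln(38.8/35)/(2π×205×1) = 8.002×10^-5 K/W
R_outer film = 1/(h_o·2πr_oL) = 1/(26.5×2π×0.0388×1) = 0.1548 K/W
R_total = 0.1549 K/W
Q = ΔT/R_total = 222/0.1549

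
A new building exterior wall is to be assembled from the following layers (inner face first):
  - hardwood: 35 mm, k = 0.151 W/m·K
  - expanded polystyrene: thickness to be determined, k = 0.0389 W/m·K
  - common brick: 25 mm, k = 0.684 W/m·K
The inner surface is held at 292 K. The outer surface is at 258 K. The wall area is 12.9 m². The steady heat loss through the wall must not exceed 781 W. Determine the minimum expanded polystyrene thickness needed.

L ≈ 11.4 mm

Series thermal resistances:
R_hardwood = L/(kA) = 0.035/(0.151×12.9) = 0.01797 K/W
R_common brick = L/(kA) = 0.025/(0.684×12.9) = 0.002833 K/W
Sum of the known resistances R_other = 0.0208 K/W
Required total resistance R_tot = ΔT/Q_allow = 34/781 = 0.04353 K/W
R_expanded polystyrene = R_tot − R_other = 0.02273 K/W
L = R·k·A = 0.02273×0.0389×12.9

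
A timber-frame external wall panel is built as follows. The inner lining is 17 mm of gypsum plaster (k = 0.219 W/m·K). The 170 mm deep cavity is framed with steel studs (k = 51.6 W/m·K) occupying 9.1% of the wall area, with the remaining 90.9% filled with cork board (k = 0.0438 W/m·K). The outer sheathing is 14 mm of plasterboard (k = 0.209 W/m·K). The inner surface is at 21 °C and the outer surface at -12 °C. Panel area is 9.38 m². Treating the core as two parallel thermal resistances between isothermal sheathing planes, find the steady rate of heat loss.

Q ≈ 1710 W

Sheathing layers in series; stud and cavity paths in parallel between them.
R_inner = 0.017/(0.219×9.38) = 0.008276 K/W
R_stud  = 0.17/(51.6×0.091×9.38) = 0.00386 K/W
R_cav   = 0.17/(0.0438×0.909×9.38) = 0.4552 K/W
1/R_core = 1/R_stud + 1/R_cav → R_core = 0.003827 K/W
R_outer = 0.014/(0.209×9.38) = 0.007141 K/W
R_total = 0.01924 K/W
Q = ΔT/R_total = 33/0.01924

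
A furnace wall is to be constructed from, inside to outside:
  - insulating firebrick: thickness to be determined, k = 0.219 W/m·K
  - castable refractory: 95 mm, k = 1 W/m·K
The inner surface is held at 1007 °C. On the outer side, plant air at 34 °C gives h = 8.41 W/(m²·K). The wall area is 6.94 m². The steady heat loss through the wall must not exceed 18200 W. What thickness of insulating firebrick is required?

L ≈ 34.4 mm

Treating each layer as a thermal resistance in series:
R_castable refractory = L/(kA) = 0.095/(1×6.94) = 0.01369 K/W
R_outer film = 1/(h_o·A) = 1/(8.41×6.94) = 0.01713 K/W
Sum of the known resistances R_other = 0.03082 K/W
Required total resistance R_tot = ΔT/Q_allow = 973/18200 = 0.05346 K/W
R_insulating firebrick = R_tot − R_other = 0.02264 K/W
L = R·k·A = 0.02264×0.219×6.94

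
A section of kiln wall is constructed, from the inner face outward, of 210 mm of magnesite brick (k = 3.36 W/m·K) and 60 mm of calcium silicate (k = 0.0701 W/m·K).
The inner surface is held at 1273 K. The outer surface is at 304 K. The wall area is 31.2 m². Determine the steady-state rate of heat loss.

Q ≈ 32900 W

Model the wall as resistances in series:
R_magnesite brick = L/(kA) = 0.21/(3.36×31.2) = 0.002003 K/W
R_calcium silicate = L/(kA) = 0.06/(0.0701×31.2) = 0.02743 K/W
R_total = 0.02944 K/W
Q = ΔT / R_total = 969 / 0.02944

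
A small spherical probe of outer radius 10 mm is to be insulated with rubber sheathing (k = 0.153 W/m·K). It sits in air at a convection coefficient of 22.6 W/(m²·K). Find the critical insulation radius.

For a sphere r_cr = 2k/h = 2×0.153/22.6
r_cr = 13.5 mm; since the bare radius (10 mm) is below r_cr, adding a thin layer of insulation will *increase* heat loss.

r_cr ≈ 13.5 mm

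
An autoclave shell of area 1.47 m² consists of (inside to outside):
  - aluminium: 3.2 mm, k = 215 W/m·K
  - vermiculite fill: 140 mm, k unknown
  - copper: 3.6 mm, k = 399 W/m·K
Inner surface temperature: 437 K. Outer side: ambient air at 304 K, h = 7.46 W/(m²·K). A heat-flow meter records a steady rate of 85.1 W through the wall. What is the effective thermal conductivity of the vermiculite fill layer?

Series thermal resistances:
R_aluminium = L/(kA) = 0.0032/(215×1.47) = 1.012×10^-5 K/W
R_copper = L/(kA) = 0.0036/(399×1.47) = 6.138×10^-6 K/W
R_outer film = 1/(h_o·A) = 1/(7.46×1.47) = 0.09119 K/W
Sum of known resistances R_other = 0.09121 K/W
Total R = ΔT/Q = 133/85.1 = 1.563 K/W
R_vermiculite fill = R_total − R_other = 1.472 K/W
k = L/(R·A) = 0.14/(1.472×1.47)

k ≈ 0.0647 W/(m·K)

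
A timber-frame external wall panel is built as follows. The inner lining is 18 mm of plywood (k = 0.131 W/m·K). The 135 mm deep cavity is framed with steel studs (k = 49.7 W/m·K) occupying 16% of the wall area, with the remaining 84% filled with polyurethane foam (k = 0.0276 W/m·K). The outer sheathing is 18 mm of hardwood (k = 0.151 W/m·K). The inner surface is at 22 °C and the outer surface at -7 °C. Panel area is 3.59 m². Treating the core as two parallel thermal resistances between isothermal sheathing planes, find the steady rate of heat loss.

Q ≈ 381 W

Sheathing layers in series; stud and cavity paths in parallel between them.
R_inner = 0.018/(0.131×3.59) = 0.03827 K/W
R_stud  = 0.135/(49.7×0.16×3.59) = 0.004729 K/W
R_cav   = 0.135/(0.0276×0.84×3.59) = 1.622 K/W
1/R_core = 1/R_stud + 1/R_cav → R_core = 0.004715 K/W
R_outer = 0.018/(0.151×3.59) = 0.0332 K/W
R_total = 0.07619 K/W
Q = ΔT/R_total = 29/0.07619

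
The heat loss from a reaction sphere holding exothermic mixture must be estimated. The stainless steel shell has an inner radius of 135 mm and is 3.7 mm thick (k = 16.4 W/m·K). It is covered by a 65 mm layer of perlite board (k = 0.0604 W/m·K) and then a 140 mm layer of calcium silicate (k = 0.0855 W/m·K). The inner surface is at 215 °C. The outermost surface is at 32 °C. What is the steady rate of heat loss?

Spherical conduction: R = (1/r_in − 1/r_out)/(4πk) per layer; series-sum.
R_stainless steel shell = (1/0.135 − 1/0.1387)/(4π×16.4) = 9.588×10^-4 K/W
R_perlite board = (1/0.1387 − 1/0.2037)/(4π×0.0604) = 3.031 K/W
R_calcium silicate = (1/0.2037 − 1/0.3437)/(4π×0.0855) = 1.861 K/W
R_total = 4.893 K/W
Q = ΔT/R_total = 183/4.893

Q ≈ 37.4 W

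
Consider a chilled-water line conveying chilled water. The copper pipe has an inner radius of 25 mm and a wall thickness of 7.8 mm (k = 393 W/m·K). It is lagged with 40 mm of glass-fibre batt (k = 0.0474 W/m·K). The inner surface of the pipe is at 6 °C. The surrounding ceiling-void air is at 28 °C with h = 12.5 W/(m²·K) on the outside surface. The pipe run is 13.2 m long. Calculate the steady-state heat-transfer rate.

Treating each annulus and film as a series resistance:
R_copper pipe wall = ln(32.8/25)/(2π×393×13.2) = 8.331×10^-6 K/W
R_glass-fibre batt = ln(72.8/32.8)/(2π×0.0474×13.2) = 0.2028 K/W
R_outer film = 1/(h_o·2πr_oL) = 1/(12.5×2π×0.0728×13.2) = 0.01325 K/W
R_total = 0.2161 K/W
Q = ΔT/R_total = 22/0.2161

Q ≈ 102 W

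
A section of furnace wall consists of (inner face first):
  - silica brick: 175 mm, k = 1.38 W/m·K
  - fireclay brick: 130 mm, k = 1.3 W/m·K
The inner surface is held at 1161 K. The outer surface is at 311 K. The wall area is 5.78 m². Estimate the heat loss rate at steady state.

Series thermal resistances:
R_silica brick = L/(kA) = 0.175/(1.38×5.78) = 0.02194 K/W
R_fireclay brick = L/(kA) = 0.13/(1.3×5.78) = 0.0173 K/W
R_total = 0.03924 K/W
Q = ΔT / R_total = 850 / 0.03924

Q ≈ 21700 W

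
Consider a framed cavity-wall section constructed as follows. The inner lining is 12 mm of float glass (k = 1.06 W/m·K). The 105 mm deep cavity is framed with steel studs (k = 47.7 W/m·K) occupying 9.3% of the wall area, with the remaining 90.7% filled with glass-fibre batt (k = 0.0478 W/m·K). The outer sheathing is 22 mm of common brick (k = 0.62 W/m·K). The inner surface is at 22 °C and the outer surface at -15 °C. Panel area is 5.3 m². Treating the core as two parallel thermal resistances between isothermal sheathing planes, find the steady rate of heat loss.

Sheathing layers in series; stud and cavity paths in parallel between them.
R_inner = 0.012/(1.06×5.3) = 0.002136 K/W
R_stud  = 0.105/(47.7×0.093×5.3) = 0.004466 K/W
R_cav   = 0.105/(0.0478×0.907×5.3) = 0.457 K/W
1/R_core = 1/R_stud + 1/R_cav → R_core = 0.004423 K/W
R_outer = 0.022/(0.62×5.3) = 0.006695 K/W
R_total = 0.01325 K/W
Q = ΔT/R_total = 37/0.01325

Q ≈ 2790 W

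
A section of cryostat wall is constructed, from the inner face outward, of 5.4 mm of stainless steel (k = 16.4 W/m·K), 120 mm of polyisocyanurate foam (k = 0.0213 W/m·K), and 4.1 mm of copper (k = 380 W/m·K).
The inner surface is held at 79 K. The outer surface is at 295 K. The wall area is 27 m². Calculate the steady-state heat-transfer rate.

Treating each layer as a thermal resistance in series:
R_stainless steel = L/(kA) = 0.0054/(16.4×27) = 1.22×10^-5 K/W
R_polyisocyanurate foam = L/(kA) = 0.12/(0.0213×27) = 0.2087 K/W
R_copper = L/(kA) = 0.0041/(380×27) = 3.996×10^-7 K/W
R_total = 0.2087 K/W
Q = ΔT / R_total = 216 / 0.2087

Q ≈ 1040 W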